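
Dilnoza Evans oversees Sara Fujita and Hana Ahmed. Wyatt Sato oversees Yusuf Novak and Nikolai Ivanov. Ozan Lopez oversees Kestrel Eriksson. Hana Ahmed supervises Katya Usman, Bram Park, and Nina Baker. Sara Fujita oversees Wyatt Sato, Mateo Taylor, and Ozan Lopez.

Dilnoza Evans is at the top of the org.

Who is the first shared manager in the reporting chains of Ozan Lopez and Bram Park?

Dilnoza Evans

Ozan Lopez's chain of managers is Sara Fujita, Dilnoza Evans. Bram Park's chain of managers is Hana Ahmed, Dilnoza Evans. The first manager that appears in both chains is Dilnoza Evans.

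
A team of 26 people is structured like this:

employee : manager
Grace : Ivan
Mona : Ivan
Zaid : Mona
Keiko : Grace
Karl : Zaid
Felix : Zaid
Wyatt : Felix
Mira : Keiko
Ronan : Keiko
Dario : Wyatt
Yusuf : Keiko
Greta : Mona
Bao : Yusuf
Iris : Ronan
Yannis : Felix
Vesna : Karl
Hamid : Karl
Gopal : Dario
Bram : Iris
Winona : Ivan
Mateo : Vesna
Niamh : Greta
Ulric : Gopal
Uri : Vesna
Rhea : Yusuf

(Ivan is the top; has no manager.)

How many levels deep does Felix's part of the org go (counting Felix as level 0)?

The longest chain under Felix runs Felix → Wyatt → Dario → Gopal → Ulric, which is 4 levels below Felix.

4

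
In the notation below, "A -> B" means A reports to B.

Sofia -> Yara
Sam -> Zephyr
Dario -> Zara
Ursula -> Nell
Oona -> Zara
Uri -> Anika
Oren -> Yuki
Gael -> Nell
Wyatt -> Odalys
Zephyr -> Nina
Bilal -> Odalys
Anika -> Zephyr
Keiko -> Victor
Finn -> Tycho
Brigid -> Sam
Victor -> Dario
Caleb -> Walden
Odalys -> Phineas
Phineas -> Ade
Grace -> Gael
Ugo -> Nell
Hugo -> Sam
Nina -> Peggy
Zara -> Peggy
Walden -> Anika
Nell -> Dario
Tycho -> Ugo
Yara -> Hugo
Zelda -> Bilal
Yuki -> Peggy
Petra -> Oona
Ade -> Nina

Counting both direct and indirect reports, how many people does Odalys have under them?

3

Odalys directly manages Wyatt, Bilal. Wyatt has no reports. Under Bilal: Zelda (1). So Odalys's organization is 2 direct reports plus everyone under them: 1 + 2 = 3.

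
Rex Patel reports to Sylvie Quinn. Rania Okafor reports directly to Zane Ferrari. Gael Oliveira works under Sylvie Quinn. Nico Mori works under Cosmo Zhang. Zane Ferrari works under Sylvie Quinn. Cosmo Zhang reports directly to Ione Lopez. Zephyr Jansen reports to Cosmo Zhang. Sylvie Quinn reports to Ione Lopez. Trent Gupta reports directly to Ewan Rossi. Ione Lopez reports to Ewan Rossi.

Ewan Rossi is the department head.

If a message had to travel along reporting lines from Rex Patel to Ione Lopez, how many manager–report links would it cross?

2

Rex Patel is in Ione Lopez's organization: the chain from Rex Patel up to Ione Lopez is Rex Patel → Sylvie Quinn → Ione Lopez, which is 2 links.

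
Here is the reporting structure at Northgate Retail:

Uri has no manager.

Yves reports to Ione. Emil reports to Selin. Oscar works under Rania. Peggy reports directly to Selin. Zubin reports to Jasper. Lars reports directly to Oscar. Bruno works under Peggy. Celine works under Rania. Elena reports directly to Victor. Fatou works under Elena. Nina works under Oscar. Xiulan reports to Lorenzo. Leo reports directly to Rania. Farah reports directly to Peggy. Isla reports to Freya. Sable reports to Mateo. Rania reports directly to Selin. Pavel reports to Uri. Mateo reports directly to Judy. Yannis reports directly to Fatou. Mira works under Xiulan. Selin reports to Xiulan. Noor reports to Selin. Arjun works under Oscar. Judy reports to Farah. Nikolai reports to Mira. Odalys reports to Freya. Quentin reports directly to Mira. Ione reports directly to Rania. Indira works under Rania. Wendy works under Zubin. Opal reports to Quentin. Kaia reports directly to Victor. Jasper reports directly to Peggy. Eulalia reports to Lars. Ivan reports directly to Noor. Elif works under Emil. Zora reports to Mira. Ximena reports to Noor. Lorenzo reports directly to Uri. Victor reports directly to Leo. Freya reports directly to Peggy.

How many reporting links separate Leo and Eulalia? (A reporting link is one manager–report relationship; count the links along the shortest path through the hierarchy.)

Leo is 1 level below Rania, and Eulalia is 3 levels below Rania (their lowest common manager). The shortest path runs up from Leo to Rania and back down to Eulalia: 1 + 3 = 4 links.

4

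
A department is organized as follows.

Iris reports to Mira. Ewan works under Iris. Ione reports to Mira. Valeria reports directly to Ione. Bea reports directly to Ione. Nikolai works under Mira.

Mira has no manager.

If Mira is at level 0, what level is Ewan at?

2

Chain from Ewan up to Mira: Ewan → Iris → Mira. That is 2 steps up, so Ewan is 2 levels below Mira.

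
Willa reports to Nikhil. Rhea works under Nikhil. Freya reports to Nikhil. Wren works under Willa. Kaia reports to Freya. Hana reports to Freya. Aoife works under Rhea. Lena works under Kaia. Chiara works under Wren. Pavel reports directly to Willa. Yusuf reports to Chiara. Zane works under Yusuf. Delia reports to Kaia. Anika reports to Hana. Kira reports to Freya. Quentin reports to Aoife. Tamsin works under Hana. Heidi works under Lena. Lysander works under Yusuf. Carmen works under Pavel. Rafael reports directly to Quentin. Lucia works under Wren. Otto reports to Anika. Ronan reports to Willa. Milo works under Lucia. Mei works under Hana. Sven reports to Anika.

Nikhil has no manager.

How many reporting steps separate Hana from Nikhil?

2

Chain from Hana up to Nikhil: Hana → Freya → Nikhil. That is 2 steps up, so Hana is 2 levels below Nikhil.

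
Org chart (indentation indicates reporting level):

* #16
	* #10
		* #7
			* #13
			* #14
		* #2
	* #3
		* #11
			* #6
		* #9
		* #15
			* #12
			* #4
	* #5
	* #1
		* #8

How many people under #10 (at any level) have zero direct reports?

The people in #10's organization with no one reporting to them are #2, #14, #13. That is 3.

3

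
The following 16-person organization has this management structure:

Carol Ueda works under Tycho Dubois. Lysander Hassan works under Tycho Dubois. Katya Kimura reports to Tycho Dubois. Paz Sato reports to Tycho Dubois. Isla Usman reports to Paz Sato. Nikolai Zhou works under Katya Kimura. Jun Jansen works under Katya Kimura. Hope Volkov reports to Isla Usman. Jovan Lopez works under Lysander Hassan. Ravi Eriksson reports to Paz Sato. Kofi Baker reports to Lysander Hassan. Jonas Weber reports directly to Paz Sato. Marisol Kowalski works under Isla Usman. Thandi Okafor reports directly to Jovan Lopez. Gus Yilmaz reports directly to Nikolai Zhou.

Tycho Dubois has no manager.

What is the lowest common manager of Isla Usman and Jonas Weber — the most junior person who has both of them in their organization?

Paz Sato

Isla Usman's chain of managers is Paz Sato, Tycho Dubois. Jonas Weber's chain of managers is Paz Sato, Tycho Dubois. The first manager that appears in both chains is Paz Sato.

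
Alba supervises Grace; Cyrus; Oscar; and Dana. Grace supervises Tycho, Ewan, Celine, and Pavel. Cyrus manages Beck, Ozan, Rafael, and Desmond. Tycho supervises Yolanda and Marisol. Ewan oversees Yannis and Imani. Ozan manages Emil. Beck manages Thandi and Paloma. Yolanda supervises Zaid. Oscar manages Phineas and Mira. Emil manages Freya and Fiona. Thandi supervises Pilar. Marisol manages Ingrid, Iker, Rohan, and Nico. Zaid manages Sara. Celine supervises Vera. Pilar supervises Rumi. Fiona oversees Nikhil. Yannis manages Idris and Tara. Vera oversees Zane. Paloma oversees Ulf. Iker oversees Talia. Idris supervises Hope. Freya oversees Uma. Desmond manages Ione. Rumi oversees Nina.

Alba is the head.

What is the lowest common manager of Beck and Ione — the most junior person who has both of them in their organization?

Cyrus

Beck's chain of managers is Cyrus, Alba. Ione's chain of managers is Desmond, Cyrus, Alba. The first manager that appears in both chains is Cyrus.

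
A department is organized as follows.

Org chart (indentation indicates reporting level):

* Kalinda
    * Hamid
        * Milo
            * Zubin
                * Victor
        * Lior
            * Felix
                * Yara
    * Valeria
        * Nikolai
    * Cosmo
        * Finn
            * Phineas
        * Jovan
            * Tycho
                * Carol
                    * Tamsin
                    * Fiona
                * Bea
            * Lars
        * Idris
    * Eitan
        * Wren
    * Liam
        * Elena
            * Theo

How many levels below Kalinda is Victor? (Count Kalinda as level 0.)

4

Chain from Victor up to Kalinda: Victor → Zubin → Milo → Hamid → Kalinda. That is 4 steps up, so Victor is 4 levels below Kalinda.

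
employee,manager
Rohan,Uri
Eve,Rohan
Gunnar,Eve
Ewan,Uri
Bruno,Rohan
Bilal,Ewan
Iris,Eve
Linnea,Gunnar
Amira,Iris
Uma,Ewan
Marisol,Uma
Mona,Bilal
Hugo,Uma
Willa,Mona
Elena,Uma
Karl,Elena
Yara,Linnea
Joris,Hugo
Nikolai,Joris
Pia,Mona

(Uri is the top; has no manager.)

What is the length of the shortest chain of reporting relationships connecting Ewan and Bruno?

Ewan is 1 level below Uri, and Bruno is 2 levels below Uri (their lowest common manager). The shortest path runs up from Ewan to Uri and back down to Bruno: 1 + 2 = 3 links.

3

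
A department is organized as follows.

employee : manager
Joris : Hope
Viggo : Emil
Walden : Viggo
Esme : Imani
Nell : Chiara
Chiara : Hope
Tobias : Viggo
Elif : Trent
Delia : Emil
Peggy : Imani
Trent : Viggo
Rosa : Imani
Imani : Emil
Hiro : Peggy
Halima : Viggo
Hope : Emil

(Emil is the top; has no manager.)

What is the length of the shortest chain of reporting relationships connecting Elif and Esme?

Elif is 3 levels below Emil, and Esme is 2 levels below Emil (their lowest common manager). The shortest path runs up from Elif to Emil and back down to Esme: 3 + 2 = 5 links.

5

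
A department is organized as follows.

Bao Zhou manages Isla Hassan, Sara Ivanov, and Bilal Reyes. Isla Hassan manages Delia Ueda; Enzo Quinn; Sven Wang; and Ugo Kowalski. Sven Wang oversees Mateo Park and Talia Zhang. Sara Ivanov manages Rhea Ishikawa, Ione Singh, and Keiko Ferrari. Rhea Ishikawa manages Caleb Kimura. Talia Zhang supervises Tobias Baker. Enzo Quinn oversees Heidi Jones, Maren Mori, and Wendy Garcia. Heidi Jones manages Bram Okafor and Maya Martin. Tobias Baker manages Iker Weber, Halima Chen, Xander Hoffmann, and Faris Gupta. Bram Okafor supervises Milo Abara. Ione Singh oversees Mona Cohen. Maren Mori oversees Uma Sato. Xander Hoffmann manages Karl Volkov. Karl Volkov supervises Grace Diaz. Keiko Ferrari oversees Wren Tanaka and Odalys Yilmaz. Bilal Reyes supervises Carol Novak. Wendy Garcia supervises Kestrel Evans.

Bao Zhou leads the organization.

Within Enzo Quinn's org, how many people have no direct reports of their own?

The people in Enzo Quinn's organization with no one reporting to them are Kestrel Evans, Uma Sato, Maya Martin, Milo Abara. That is 4.

4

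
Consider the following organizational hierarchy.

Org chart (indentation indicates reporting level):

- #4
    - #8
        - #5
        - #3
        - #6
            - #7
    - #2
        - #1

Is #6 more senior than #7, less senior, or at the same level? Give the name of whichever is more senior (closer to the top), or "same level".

#6

#6 is 2 levels below #4; #7 is 3. #6 is higher.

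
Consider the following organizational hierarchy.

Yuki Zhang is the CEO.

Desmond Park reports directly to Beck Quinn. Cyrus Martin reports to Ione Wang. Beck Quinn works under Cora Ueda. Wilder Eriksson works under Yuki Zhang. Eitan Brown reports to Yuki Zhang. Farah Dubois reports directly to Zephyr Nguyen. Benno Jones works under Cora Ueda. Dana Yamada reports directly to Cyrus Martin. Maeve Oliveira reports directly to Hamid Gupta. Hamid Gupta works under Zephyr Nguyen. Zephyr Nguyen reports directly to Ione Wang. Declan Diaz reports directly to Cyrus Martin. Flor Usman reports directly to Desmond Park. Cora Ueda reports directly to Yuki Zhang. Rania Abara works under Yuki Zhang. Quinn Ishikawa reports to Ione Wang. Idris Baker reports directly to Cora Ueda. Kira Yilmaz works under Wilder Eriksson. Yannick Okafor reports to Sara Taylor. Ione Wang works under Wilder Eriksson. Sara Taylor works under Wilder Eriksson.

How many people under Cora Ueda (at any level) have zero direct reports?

3

The people in Cora Ueda's organization with no one reporting to them are Benno Jones, Idris Baker, Flor Usman. That is 3.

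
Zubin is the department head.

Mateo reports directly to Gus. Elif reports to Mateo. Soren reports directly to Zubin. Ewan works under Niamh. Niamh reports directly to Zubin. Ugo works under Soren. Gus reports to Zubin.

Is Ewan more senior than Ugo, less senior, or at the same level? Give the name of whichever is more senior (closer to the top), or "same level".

same level

Both Ewan and Ugo are 2 levels below Zubin.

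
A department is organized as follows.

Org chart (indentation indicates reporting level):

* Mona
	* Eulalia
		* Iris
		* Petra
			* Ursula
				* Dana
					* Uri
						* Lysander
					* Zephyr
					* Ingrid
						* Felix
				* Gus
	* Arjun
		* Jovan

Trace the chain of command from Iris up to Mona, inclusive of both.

Iris -> Eulalia -> Mona

Iris reports to Eulalia. Eulalia reports to Mona. Mona is at the top.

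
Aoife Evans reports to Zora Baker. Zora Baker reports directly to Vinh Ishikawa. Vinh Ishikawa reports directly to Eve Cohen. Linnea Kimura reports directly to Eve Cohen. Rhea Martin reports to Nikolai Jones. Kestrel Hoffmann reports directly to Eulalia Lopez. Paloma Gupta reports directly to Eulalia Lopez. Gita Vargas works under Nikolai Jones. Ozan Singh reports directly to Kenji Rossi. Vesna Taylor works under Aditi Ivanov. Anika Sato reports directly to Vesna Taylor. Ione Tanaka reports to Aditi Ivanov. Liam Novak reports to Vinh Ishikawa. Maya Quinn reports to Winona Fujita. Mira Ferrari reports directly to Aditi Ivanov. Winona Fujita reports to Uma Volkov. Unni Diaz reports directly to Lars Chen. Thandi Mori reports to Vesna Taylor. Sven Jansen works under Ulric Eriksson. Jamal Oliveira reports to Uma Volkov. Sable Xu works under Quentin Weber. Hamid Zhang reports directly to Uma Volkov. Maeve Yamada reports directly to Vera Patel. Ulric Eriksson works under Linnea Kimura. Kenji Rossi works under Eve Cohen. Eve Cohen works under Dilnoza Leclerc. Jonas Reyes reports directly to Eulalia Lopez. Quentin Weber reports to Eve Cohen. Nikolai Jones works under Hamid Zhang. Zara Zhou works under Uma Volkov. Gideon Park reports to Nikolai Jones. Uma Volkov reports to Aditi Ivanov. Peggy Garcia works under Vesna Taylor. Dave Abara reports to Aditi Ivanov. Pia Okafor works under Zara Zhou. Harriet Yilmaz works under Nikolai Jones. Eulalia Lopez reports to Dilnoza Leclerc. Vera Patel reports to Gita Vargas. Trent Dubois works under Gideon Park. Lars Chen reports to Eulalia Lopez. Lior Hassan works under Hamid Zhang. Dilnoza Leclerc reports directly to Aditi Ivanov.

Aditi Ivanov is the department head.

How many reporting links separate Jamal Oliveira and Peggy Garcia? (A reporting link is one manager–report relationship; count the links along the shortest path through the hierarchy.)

4

Jamal Oliveira is 2 levels below Aditi Ivanov, and Peggy Garcia is 2 levels below Aditi Ivanov (their lowest common manager). The shortest path runs up from Jamal Oliveira to Aditi Ivanov and back down to Peggy Garcia: 2 + 2 = 4 links.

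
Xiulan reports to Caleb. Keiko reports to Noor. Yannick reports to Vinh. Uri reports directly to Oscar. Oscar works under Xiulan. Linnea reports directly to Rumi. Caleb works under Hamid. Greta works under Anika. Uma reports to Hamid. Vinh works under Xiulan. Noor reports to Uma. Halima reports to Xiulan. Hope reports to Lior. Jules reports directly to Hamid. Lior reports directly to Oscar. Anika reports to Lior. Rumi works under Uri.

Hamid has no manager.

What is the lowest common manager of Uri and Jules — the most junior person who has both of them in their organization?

Uri's chain of managers is Oscar, Xiulan, Caleb, Hamid. Jules's chain of managers is Hamid. The first manager that appears in both chains is Hamid.

Hamid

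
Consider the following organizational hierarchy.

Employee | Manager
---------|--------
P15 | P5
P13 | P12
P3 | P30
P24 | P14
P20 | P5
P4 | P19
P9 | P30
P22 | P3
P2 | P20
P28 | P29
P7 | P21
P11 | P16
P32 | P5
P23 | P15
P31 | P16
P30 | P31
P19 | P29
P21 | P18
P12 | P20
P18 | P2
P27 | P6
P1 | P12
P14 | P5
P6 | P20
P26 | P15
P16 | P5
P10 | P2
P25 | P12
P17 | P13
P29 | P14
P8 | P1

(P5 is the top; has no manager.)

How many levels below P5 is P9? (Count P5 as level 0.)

4

Chain from P9 up to P5: P9 → P30 → P31 → P16 → P5. That is 4 steps up, so P9 is 4 levels below P5.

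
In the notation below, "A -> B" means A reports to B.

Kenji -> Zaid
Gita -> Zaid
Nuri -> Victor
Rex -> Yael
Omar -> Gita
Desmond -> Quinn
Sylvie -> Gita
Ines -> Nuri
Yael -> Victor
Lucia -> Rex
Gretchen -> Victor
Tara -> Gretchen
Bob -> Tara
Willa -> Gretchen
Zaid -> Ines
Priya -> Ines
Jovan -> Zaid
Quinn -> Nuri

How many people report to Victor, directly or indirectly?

18

Victor directly manages Nuri, Gretchen, Yael. Under Nuri: Quinn, Desmond, Ines, Priya, Zaid, Jovan, Kenji, Gita, Omar, Sylvie (10). Under Gretchen: Willa, Tara, Bob (3). Under Yael: Rex, Lucia (2). So Victor's organization is 3 direct reports plus everyone under them: 11 + 4 + 3 = 18.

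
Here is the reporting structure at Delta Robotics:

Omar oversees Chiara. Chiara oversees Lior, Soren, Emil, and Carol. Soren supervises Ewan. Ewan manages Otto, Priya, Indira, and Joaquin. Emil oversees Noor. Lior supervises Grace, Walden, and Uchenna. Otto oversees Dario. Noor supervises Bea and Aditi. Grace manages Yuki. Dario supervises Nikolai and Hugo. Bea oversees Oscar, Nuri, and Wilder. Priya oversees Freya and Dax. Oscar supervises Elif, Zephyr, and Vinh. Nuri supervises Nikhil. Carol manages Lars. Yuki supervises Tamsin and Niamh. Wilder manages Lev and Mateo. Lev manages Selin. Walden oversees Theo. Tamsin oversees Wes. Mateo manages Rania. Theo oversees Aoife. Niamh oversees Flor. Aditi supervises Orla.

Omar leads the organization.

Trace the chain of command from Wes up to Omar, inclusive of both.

Wes -> Tamsin -> Yuki -> Grace -> Lior -> Chiara -> Omar

Wes reports to Tamsin. Tamsin reports to Yuki. Yuki reports to Grace. Grace reports to Lior. Lior reports to Chiara. Chiara reports to Omar. Omar is at the top.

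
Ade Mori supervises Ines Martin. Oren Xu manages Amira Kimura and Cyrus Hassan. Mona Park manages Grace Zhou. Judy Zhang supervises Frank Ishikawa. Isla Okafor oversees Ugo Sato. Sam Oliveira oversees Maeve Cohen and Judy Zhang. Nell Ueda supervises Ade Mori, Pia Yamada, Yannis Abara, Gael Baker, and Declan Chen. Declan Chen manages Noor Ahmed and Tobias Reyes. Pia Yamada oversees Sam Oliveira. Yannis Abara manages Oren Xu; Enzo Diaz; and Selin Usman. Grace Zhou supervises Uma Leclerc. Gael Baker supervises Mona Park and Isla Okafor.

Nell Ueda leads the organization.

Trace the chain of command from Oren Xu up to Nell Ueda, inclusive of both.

Oren Xu -> Yannis Abara -> Nell Ueda

Oren Xu reports to Yannis Abara. Yannis Abara reports to Nell Ueda. Nell Ueda is at the top.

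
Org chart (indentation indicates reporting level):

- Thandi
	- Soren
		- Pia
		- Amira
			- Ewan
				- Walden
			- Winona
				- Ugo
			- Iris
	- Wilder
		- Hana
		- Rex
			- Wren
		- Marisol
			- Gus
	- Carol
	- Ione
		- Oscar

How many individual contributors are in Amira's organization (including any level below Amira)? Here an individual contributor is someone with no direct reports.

The people in Amira's organization with no one reporting to them are Iris, Ugo, Walden. That is 3.

3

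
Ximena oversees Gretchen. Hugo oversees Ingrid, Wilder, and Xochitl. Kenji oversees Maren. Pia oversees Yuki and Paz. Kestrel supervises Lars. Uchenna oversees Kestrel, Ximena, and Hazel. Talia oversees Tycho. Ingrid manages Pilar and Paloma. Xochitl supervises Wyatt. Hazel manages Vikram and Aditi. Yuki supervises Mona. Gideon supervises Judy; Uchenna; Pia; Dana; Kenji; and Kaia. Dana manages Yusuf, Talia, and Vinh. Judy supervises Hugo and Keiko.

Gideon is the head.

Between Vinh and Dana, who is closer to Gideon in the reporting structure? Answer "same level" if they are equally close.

Vinh is 2 levels below Gideon; Dana is 1. Dana is higher.

Dana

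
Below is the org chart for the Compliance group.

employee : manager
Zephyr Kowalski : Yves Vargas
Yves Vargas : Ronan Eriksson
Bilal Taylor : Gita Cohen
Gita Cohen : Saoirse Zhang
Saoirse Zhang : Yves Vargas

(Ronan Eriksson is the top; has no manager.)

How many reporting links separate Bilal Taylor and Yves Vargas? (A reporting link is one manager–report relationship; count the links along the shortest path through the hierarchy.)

3

Bilal Taylor is in Yves Vargas's organization: the chain from Bilal Taylor up to Yves Vargas is Bilal Taylor → Gita Cohen → Saoirse Zhang → Yves Vargas, which is 3 links.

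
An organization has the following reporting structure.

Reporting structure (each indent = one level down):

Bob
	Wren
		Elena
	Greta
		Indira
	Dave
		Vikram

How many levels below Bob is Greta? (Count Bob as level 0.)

1

Chain from Greta up to Bob: Greta → Bob. That is 1 step up, so Greta is 1 level below Bob.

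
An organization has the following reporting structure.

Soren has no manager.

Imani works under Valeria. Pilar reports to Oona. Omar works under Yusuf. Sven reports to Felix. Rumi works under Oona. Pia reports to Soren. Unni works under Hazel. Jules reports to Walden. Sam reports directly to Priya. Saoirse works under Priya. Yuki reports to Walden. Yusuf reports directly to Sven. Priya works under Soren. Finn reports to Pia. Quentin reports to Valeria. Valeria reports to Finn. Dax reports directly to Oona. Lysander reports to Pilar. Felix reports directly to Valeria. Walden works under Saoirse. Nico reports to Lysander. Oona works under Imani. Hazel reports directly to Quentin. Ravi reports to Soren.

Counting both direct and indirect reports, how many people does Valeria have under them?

14

Valeria directly manages Felix, Imani, Quentin. Under Felix: Sven, Yusuf, Omar (3). Under Imani: Oona, Rumi, Dax, Pilar, Lysander, Nico (6). Under Quentin: Hazel, Unni (2). So Valeria's organization is 3 direct reports plus everyone under them: 4 + 7 + 3 = 14.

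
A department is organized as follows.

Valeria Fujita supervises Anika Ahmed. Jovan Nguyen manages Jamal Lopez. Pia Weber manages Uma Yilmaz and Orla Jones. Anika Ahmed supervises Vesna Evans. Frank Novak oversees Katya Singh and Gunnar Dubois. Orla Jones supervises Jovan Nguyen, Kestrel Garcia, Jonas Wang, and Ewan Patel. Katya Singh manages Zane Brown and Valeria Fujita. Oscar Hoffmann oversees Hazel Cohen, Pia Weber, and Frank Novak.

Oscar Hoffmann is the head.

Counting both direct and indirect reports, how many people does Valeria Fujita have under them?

2

Valeria Fujita directly manages Anika Ahmed. Under Anika Ahmed: Vesna Evans (1). That's 2 in total.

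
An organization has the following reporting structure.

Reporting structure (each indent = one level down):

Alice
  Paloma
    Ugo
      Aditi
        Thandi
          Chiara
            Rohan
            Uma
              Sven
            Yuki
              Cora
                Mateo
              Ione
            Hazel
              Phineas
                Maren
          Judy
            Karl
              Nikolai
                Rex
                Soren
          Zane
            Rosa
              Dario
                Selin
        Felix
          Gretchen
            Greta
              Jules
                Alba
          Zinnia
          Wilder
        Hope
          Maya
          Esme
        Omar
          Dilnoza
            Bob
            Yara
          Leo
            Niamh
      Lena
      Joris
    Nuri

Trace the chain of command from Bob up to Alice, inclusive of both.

Bob -> Dilnoza -> Omar -> Aditi -> Ugo -> Paloma -> Alice

Bob reports to Dilnoza. Dilnoza reports to Omar. Omar reports to Aditi. Aditi reports to Ugo. Ugo reports to Paloma. Paloma reports to Alice. Alice is at the top.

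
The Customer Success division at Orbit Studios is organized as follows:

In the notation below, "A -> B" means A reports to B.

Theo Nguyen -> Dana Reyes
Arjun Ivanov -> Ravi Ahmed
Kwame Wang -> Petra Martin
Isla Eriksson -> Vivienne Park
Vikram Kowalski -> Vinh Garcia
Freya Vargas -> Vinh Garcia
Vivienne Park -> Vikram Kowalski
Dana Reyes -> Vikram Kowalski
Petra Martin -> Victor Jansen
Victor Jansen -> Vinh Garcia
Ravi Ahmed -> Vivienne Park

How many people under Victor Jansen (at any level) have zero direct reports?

1

The only person in Victor Jansen's organization with no one reporting to them is Kwame Wang. That is 1.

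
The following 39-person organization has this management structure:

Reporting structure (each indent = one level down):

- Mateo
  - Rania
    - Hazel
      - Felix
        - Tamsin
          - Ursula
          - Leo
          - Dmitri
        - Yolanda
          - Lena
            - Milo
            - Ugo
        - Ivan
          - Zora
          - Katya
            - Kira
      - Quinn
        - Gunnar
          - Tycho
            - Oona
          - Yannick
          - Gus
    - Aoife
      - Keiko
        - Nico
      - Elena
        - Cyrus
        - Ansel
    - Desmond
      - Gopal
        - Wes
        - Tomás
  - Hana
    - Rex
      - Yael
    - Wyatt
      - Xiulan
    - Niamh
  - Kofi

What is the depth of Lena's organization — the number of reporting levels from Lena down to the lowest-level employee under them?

The longest chain under Lena runs Lena → Ugo, which is 1 level below Lena.

1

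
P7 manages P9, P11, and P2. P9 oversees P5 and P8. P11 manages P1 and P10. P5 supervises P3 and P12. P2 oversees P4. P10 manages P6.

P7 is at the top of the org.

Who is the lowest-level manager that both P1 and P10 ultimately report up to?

P11

P1's chain of managers is P11, P7. P10's chain of managers is P11, P7. The first manager that appears in both chains is P11.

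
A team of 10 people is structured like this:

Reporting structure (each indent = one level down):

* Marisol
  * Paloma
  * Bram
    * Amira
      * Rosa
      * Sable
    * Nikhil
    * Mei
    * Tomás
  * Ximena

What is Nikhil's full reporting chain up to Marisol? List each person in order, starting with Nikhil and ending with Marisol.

Nikhil reports to Bram. Bram reports to Marisol. Marisol is at the top.

Nikhil -> Bram -> Marisol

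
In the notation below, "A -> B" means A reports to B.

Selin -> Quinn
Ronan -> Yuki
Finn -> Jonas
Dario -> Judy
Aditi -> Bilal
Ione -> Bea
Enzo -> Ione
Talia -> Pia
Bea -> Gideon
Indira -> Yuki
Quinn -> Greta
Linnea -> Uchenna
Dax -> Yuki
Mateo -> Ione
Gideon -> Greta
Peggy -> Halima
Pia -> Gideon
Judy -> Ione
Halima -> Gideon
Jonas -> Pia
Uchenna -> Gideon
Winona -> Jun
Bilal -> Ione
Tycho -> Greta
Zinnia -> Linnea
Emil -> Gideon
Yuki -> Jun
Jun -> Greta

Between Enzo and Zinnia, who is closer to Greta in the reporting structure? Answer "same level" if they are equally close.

Both Enzo and Zinnia are 4 levels below Greta.

same level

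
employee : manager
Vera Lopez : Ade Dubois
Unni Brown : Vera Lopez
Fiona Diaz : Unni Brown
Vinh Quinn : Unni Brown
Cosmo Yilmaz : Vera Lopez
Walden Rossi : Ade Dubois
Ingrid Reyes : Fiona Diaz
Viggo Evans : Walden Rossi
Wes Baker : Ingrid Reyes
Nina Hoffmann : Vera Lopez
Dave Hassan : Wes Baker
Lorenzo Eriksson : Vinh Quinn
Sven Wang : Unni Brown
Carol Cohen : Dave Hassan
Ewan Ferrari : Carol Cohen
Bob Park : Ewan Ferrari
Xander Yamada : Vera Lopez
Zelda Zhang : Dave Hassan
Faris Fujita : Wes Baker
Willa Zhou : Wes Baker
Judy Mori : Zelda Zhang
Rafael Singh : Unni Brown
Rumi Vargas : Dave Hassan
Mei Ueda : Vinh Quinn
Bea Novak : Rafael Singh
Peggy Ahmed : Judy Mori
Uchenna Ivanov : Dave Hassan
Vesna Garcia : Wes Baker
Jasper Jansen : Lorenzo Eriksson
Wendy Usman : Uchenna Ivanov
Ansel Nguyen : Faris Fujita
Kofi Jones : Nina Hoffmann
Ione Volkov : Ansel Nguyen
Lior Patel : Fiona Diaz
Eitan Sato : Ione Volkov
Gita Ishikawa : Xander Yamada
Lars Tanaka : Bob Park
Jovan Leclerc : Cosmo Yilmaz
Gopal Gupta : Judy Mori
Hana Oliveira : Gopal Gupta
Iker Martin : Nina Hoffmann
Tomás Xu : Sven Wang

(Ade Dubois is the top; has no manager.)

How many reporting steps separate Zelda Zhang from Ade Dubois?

Chain from Zelda Zhang up to Ade Dubois: Zelda Zhang → Dave Hassan → Wes Baker → Ingrid Reyes → Fiona Diaz → Unni Brown → Vera Lopez → Ade Dubois. That is 7 steps up, so Zelda Zhang is 7 levels below Ade Dubois.

7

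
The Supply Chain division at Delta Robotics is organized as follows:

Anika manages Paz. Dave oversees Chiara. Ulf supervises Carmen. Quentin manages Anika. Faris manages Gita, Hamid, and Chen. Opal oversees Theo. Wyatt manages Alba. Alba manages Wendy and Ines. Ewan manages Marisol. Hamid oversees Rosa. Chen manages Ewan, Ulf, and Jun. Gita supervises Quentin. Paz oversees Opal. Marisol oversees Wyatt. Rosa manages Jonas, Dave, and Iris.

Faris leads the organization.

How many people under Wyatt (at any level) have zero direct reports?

2

The people in Wyatt's organization with no one reporting to them are Wendy, Ines. That is 2.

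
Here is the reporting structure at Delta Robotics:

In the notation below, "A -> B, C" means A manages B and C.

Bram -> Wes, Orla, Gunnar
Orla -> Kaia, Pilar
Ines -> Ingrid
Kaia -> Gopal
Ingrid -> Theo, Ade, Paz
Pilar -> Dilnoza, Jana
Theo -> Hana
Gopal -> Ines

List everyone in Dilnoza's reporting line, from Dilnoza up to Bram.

Dilnoza reports to Pilar. Pilar reports to Orla. Orla reports to Bram. Bram is at the top.

Dilnoza -> Pilar -> Orla -> Bram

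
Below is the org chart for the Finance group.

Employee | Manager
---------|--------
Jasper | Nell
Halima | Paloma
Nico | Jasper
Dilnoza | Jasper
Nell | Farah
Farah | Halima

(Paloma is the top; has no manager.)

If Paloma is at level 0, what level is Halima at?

1

Chain from Halima up to Paloma: Halima → Paloma. That is 1 step up, so Halima is 1 level below Paloma.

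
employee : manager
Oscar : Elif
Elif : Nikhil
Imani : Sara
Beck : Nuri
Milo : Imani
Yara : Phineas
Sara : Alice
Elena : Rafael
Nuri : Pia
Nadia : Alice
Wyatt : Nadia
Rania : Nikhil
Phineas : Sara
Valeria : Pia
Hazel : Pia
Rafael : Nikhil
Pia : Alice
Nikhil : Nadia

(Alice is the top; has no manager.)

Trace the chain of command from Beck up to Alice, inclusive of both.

Beck -> Nuri -> Pia -> Alice

Beck reports to Nuri. Nuri reports to Pia. Pia reports to Alice. Alice is at the top.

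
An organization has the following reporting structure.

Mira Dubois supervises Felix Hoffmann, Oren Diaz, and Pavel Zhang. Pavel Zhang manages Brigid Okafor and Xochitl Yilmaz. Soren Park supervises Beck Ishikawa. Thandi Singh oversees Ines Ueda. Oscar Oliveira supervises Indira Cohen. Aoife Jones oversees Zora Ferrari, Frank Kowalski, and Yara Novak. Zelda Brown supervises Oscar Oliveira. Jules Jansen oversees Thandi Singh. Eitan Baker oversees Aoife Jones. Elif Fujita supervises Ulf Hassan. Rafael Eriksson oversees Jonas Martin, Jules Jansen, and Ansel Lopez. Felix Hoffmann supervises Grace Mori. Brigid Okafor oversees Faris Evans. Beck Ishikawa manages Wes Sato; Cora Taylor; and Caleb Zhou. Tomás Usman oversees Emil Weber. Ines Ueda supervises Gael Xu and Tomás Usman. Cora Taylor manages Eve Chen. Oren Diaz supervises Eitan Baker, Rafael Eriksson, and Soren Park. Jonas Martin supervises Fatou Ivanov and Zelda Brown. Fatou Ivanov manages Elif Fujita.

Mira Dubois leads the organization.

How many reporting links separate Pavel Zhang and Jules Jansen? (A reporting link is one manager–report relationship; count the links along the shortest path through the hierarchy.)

Pavel Zhang is 1 level below Mira Dubois, and Jules Jansen is 3 levels below Mira Dubois (their lowest common manager). The shortest path runs up from Pavel Zhang to Mira Dubois and back down to Jules Jansen: 1 + 3 = 4 links.

4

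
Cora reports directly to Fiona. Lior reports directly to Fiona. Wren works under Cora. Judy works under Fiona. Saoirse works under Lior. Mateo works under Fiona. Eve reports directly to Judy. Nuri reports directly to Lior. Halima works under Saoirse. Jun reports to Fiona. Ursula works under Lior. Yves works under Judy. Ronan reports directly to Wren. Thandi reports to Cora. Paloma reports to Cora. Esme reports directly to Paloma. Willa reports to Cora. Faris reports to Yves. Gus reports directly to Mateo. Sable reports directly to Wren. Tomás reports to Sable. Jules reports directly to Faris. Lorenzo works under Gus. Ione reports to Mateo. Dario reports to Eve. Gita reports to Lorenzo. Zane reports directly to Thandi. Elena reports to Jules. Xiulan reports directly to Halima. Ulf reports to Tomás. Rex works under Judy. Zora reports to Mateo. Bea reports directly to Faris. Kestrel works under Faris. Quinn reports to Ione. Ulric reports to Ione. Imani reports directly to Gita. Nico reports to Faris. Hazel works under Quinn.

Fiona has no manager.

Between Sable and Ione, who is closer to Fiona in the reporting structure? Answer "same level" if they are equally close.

Ione

Sable is 3 levels below Fiona; Ione is 2. Ione is higher.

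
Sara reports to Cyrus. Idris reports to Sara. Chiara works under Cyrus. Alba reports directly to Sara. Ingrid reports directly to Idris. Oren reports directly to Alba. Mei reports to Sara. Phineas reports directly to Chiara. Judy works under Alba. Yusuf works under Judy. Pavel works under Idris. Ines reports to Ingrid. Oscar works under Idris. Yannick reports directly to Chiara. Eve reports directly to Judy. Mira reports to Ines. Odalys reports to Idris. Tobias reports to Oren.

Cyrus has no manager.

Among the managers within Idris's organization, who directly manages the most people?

Idris

Direct-report counts within Idris's organization: Idris has 4; Ingrid has 1; Ines has 1. The largest is 4, held by Idris.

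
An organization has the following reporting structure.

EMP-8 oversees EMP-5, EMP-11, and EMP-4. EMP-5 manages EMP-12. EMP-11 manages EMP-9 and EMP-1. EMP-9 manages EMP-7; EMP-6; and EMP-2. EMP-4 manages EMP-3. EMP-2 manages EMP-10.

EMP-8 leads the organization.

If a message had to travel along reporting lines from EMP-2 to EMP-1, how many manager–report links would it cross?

EMP-2 is 2 levels below EMP-11, and EMP-1 is 1 level below EMP-11 (their lowest common manager). The shortest path runs up from EMP-2 to EMP-11 and back down to EMP-1: 2 + 1 = 3 links.

3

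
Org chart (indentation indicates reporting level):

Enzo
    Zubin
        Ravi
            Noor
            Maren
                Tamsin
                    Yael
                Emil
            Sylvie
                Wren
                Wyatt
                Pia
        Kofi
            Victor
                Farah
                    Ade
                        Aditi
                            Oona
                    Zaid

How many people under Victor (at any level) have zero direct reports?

The people in Victor's organization with no one reporting to them are Zaid, Oona. That is 2.

2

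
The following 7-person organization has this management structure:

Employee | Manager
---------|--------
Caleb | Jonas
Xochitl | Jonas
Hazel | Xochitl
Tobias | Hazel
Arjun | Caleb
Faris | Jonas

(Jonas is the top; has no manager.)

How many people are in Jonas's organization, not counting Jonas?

6

Jonas directly manages Caleb, Xochitl, Faris. Under Caleb: Arjun (1). Under Xochitl: Hazel, Tobias (2). Faris has no reports. So Jonas's organization is 3 direct reports plus everyone under them: 2 + 3 + 1 = 6.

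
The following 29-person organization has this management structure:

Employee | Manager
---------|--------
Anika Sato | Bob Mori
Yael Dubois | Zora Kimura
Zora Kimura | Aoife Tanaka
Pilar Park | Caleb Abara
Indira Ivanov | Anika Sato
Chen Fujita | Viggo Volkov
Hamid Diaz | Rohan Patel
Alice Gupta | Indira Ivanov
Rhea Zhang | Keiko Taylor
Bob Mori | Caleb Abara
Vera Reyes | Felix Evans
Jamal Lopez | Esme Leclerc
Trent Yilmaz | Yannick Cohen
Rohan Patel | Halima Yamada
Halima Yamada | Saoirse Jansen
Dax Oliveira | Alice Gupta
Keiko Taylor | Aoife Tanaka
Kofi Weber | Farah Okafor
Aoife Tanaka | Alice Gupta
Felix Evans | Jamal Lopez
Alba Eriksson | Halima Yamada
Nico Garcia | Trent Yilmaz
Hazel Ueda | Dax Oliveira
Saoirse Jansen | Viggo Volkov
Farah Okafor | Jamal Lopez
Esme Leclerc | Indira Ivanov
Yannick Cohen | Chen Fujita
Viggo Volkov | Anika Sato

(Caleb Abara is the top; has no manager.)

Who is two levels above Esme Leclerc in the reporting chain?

Anika Sato

Esme Leclerc reports to Indira Ivanov, and Indira Ivanov reports to Anika Sato. So Esme Leclerc's skip-level manager is Anika Sato.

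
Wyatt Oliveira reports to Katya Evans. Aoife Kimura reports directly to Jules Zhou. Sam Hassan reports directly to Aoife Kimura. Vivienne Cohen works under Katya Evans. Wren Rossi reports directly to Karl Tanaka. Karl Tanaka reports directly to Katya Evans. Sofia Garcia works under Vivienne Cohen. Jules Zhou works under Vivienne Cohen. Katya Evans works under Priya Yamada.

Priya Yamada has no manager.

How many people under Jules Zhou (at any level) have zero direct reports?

1

The only person in Jules Zhou's organization with no one reporting to them is Sam Hassan. That is 1.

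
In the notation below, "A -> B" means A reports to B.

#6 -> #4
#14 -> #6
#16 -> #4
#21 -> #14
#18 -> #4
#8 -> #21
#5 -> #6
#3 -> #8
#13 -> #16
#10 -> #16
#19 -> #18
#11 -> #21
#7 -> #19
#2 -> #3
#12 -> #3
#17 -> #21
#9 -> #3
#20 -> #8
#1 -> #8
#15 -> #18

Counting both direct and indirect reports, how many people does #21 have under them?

9

#21 directly manages #8, #11, #17. Under #8: #1, #20, #3, #9, #12, #2 (6). #11 has no reports. #17 has no reports. So #21's organization is 3 direct reports plus everyone under them: 7 + 1 + 1 = 9.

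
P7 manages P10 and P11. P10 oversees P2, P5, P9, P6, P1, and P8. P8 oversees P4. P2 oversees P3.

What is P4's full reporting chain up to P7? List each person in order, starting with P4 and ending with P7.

P4 -> P8 -> P10 -> P7

P4 reports to P8. P8 reports to P10. P10 reports to P7. P7 is at the top.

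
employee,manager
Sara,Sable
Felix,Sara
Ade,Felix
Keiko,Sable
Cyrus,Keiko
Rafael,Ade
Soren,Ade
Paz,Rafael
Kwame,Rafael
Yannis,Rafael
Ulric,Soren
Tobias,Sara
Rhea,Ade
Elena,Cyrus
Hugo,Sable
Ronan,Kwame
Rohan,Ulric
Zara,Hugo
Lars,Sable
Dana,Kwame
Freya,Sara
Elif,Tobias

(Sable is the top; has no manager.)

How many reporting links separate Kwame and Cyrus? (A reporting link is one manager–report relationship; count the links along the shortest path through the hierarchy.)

7

Kwame is 5 levels below Sable, and Cyrus is 2 levels below Sable (their lowest common manager). The shortest path runs up from Kwame to Sable and back down to Cyrus: 5 + 2 = 7 links.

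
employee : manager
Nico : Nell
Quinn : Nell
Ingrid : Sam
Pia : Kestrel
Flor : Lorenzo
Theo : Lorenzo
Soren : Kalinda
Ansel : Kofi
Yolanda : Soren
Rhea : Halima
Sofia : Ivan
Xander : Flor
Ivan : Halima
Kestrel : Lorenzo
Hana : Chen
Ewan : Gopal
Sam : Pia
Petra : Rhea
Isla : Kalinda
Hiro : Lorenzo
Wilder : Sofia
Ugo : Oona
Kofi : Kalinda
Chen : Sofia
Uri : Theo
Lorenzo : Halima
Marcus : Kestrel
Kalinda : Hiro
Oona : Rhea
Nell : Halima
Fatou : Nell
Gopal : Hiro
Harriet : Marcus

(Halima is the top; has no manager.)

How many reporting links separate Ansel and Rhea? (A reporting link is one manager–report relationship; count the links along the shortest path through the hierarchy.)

6

Ansel is 5 levels below Halima, and Rhea is 1 level below Halima (their lowest common manager). The shortest path runs up from Ansel to Halima and back down to Rhea: 5 + 1 = 6 links.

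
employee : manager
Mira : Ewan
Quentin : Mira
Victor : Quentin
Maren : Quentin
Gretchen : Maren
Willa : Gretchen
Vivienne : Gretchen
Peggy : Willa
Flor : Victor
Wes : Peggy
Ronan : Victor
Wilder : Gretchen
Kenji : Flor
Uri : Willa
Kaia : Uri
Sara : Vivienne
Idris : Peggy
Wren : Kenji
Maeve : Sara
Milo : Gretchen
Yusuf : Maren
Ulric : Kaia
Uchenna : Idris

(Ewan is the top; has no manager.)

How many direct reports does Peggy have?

Peggy directly manages Wes, Idris. That is 2 direct reports.

2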